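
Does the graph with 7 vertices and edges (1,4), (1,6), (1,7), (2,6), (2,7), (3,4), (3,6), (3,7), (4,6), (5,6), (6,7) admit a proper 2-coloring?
No (odd cycle of length 3: 4 -> 1 -> 6 -> 4)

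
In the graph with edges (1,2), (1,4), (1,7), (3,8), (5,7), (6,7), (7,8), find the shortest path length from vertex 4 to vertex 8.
3 (path: 4 -> 1 -> 7 -> 8, 3 edges)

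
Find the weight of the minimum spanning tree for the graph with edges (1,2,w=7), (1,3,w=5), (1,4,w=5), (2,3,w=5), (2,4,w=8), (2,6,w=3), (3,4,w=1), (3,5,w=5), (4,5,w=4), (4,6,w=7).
18 (MST edges: (1,3,w=5), (2,3,w=5), (2,6,w=3), (3,4,w=1), (4,5,w=4); sum of weights 5 + 5 + 3 + 1 + 4 = 18)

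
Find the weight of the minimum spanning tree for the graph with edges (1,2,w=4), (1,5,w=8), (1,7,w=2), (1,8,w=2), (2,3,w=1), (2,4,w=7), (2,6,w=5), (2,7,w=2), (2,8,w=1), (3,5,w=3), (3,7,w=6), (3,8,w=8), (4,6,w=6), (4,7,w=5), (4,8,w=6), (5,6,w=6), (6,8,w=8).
19 (MST edges: (1,7,w=2), (1,8,w=2), (2,3,w=1), (2,6,w=5), (2,8,w=1), (3,5,w=3), (4,7,w=5); sum of weights 2 + 2 + 1 + 5 + 1 + 3 + 5 = 19)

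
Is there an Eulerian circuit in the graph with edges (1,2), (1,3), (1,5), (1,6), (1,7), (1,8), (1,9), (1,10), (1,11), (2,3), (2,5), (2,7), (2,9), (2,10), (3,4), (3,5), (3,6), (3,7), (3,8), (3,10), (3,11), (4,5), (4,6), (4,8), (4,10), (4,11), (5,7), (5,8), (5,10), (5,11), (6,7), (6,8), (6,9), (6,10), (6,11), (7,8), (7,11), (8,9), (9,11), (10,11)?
No (6 vertices have odd degree: {1, 3, 7, 8, 9, 10}; Eulerian circuit requires 0)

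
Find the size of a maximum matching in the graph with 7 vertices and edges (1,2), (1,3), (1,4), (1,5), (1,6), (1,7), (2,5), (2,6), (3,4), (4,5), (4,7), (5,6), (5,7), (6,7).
3 (matching: (1,6), (2,5), (4,7); upper bound floor(n/2) = floor(7/2) = 3)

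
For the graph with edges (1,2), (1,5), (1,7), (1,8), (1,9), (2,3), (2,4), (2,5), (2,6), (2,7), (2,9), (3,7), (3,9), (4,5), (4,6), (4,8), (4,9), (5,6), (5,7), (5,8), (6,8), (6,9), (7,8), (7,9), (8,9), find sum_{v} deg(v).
50 (handshake: sum of degrees = 2|E| = 2 x 25 = 50)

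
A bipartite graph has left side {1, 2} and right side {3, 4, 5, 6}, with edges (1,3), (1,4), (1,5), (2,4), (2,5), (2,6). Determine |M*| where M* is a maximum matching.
2 (matching: (1,5), (2,6); upper bound min(|L|,|R|) = min(2,4) = 2)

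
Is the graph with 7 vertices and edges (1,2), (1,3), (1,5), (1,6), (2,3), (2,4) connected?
No, it has 2 components: {1, 2, 3, 4, 5, 6}, {7}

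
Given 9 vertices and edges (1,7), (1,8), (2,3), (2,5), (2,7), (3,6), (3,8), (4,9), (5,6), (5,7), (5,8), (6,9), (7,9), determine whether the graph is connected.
Yes (BFS from 1 visits [1, 7, 8, 2, 5, 9, 3, 6, 4] — all 9 vertices reached)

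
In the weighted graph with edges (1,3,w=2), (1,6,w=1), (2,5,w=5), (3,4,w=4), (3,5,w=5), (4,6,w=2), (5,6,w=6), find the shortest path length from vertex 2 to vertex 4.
13 (path: 2 -> 5 -> 6 -> 4; weights 5 + 6 + 2 = 13)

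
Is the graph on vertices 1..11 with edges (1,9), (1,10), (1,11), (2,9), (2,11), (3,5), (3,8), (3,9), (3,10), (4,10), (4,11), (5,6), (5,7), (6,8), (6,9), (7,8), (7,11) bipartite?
Yes. Partition: {1, 2, 3, 4, 6, 7}, {5, 8, 9, 10, 11}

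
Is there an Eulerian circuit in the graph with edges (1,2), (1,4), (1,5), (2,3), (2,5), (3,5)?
No (4 vertices have odd degree: {1, 2, 4, 5}; Eulerian circuit requires 0)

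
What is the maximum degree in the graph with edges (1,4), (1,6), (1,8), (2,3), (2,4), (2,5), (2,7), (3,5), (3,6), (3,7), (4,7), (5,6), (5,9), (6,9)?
4 (attained at vertices 2, 3, 5, 6)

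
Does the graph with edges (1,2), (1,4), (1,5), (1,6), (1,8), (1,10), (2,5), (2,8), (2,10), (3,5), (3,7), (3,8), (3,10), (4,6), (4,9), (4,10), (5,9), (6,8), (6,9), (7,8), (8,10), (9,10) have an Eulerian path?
Yes — and in fact it has an Eulerian circuit (the graph is connected and all 10 vertices have even degree)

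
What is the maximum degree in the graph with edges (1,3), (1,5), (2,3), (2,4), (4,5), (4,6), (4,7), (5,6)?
4 (attained at vertex 4)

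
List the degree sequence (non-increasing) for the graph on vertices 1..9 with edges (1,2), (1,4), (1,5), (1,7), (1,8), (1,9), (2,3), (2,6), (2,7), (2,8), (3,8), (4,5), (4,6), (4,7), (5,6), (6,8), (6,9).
[6, 5, 5, 4, 4, 3, 3, 2, 2] (degrees: deg(1)=6, deg(2)=5, deg(3)=2, deg(4)=4, deg(5)=3, deg(6)=5, deg(7)=3, deg(8)=4, deg(9)=2)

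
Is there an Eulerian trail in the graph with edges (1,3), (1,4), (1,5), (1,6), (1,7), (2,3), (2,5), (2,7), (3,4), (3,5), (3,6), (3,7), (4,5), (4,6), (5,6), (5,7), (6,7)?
No (4 vertices have odd degree: {1, 2, 6, 7}; Eulerian path requires 0 or 2)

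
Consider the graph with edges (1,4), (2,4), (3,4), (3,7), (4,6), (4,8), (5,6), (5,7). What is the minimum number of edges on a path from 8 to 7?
3 (path: 8 -> 4 -> 3 -> 7, 3 edges)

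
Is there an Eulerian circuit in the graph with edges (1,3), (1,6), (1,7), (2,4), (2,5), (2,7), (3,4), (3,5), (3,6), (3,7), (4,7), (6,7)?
No (6 vertices have odd degree: {1, 2, 3, 4, 6, 7}; Eulerian circuit requires 0)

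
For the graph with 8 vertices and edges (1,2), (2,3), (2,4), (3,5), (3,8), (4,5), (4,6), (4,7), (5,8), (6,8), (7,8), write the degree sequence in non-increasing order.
[4, 4, 3, 3, 3, 2, 2, 1] (degrees: deg(1)=1, deg(2)=3, deg(3)=3, deg(4)=4, deg(5)=3, deg(6)=2, deg(7)=2, deg(8)=4)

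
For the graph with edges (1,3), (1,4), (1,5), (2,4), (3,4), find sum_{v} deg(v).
10 (handshake: sum of degrees = 2|E| = 2 x 5 = 10)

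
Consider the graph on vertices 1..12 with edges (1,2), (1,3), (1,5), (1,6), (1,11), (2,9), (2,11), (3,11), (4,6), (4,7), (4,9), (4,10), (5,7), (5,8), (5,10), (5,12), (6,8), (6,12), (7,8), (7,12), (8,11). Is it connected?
Yes (BFS from 1 visits [1, 2, 3, 5, 6, 11, 9, 7, 8, 10, 12, 4] — all 12 vertices reached)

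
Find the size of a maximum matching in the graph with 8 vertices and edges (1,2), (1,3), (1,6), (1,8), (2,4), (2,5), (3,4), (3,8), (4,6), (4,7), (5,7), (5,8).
4 (matching: (1,6), (2,5), (3,8), (4,7); upper bound floor(n/2) = floor(8/2) = 4)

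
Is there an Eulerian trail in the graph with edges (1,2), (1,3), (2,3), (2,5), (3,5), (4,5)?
No (4 vertices have odd degree: {2, 3, 4, 5}; Eulerian path requires 0 or 2)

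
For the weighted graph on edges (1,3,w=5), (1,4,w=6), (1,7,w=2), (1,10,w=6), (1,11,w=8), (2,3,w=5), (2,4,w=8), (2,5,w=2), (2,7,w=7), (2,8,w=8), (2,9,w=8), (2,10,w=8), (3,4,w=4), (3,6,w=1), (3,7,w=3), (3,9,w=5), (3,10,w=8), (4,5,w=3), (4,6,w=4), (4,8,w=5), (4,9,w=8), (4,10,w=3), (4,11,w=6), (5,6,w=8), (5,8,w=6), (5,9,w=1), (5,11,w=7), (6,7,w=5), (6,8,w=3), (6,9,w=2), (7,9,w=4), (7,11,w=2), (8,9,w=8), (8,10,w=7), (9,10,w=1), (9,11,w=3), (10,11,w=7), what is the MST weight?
20 (MST edges: (1,7,w=2), (2,5,w=2), (3,6,w=1), (3,7,w=3), (4,5,w=3), (5,9,w=1), (6,8,w=3), (6,9,w=2), (7,11,w=2), (9,10,w=1); sum of weights 2 + 2 + 1 + 3 + 3 + 1 + 3 + 2 + 2 + 1 = 20)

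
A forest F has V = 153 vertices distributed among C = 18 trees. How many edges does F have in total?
135 (Each of the 18 component trees on V_i vertices has V_i - 1 edges; summing gives V - C = 153 - 18 = 135)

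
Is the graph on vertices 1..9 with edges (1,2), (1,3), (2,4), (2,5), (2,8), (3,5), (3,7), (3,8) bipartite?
Yes. Partition: {1, 4, 5, 6, 7, 8, 9}, {2, 3}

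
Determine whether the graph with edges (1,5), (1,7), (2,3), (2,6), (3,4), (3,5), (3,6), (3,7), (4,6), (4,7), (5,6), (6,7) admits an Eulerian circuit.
No (4 vertices have odd degree: {3, 4, 5, 6}; Eulerian circuit requires 0)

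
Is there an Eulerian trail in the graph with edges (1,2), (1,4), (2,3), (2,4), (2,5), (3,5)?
Yes — and in fact it has an Eulerian circuit (the graph is connected and all 5 vertices have even degree)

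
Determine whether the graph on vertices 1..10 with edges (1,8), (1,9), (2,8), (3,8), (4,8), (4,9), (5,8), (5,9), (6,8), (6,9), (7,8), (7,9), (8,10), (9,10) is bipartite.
Yes. Partition: {1, 2, 3, 4, 5, 6, 7, 10}, {8, 9}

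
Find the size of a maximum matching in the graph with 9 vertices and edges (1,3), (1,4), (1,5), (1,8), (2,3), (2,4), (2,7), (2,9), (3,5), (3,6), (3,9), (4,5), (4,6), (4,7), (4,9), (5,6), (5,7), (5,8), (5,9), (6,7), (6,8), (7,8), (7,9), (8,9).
4 (matching: (1,8), (3,6), (4,9), (5,7); upper bound floor(n/2) = floor(9/2) = 4)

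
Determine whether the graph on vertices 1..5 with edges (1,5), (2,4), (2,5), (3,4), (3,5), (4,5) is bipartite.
No (odd cycle of length 3: 4 -> 5 -> 2 -> 4)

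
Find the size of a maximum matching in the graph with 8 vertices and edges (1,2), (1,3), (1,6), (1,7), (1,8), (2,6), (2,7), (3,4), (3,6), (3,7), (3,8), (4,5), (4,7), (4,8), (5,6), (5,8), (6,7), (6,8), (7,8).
4 (matching: (1,7), (2,6), (3,8), (4,5); upper bound floor(n/2) = floor(8/2) = 4)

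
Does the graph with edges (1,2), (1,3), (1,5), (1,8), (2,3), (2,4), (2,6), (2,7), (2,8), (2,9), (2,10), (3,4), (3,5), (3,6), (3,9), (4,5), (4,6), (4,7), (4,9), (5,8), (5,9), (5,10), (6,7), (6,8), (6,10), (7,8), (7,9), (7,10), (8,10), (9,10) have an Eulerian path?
Yes — and in fact it has an Eulerian circuit (the graph is connected and all 10 vertices have even degree)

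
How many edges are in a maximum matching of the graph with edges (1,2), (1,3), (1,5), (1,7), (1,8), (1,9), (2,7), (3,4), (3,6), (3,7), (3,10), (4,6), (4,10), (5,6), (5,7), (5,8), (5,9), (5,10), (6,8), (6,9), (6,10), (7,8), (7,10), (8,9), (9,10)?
5 (matching: (1,5), (2,7), (3,4), (6,10), (8,9); upper bound floor(n/2) = floor(10/2) = 5)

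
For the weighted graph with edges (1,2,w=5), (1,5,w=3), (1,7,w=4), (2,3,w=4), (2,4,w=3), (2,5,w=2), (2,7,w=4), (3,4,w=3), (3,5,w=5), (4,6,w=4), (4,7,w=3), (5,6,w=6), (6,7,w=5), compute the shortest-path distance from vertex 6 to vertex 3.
7 (path: 6 -> 4 -> 3; weights 4 + 3 = 7)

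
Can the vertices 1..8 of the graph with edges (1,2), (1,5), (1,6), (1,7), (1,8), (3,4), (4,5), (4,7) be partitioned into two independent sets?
Yes. Partition: {1, 4}, {2, 3, 5, 6, 7, 8}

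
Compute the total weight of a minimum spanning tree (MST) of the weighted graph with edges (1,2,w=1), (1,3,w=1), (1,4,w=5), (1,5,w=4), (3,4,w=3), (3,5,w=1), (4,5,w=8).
6 (MST edges: (1,2,w=1), (1,3,w=1), (3,4,w=3), (3,5,w=1); sum of weights 1 + 1 + 3 + 1 = 6)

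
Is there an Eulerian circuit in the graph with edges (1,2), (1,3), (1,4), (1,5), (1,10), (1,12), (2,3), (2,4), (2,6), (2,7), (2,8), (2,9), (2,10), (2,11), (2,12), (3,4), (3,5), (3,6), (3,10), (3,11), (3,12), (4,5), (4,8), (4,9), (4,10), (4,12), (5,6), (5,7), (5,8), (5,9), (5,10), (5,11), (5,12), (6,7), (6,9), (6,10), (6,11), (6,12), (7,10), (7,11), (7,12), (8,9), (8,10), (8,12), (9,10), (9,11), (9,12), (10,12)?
Yes (the graph is connected and all 12 vertices have even degree)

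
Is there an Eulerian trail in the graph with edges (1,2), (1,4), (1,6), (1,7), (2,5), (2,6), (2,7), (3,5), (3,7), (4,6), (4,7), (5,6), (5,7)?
Yes (the graph is connected and exactly 2 vertices have odd degree: {4, 7}; any Eulerian path must start and end at those)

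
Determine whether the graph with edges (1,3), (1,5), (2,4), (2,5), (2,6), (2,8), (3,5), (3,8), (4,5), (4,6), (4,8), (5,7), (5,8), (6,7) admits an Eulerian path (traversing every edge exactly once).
Yes (the graph is connected and exactly 2 vertices have odd degree: {3, 6}; any Eulerian path must start and end at those)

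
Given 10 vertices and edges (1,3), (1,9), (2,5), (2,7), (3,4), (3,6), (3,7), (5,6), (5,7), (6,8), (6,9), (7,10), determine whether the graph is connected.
Yes (BFS from 1 visits [1, 3, 9, 4, 6, 7, 5, 8, 2, 10] — all 10 vertices reached)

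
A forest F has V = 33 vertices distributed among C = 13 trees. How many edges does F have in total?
20 (Each of the 13 component trees on V_i vertices has V_i - 1 edges; summing gives V - C = 33 - 13 = 20)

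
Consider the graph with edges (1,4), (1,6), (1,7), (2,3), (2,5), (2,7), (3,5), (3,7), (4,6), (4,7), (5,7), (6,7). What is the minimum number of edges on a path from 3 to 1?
2 (path: 3 -> 7 -> 1, 2 edges)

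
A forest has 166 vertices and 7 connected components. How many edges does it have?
159 (Each of the 7 component trees on V_i vertices has V_i - 1 edges; summing gives V - C = 166 - 7 = 159)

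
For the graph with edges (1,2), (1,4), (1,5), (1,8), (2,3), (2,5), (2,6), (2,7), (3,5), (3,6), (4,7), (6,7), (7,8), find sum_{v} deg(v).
26 (handshake: sum of degrees = 2|E| = 2 x 13 = 26)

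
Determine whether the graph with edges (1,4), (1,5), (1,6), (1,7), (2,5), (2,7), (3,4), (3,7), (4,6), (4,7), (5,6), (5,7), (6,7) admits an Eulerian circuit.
Yes (the graph is connected and all 7 vertices have even degree)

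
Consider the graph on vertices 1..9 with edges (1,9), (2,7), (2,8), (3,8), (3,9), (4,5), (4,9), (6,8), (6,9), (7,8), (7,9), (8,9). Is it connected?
Yes (BFS from 1 visits [1, 9, 3, 4, 6, 7, 8, 5, 2] — all 9 vertices reached)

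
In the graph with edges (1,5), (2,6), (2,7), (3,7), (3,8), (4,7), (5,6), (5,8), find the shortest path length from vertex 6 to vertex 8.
2 (path: 6 -> 5 -> 8, 2 edges)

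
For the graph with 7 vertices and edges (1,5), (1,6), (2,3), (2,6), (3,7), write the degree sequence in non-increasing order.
[2, 2, 2, 2, 1, 1, 0] (degrees: deg(1)=2, deg(2)=2, deg(3)=2, deg(4)=0, deg(5)=1, deg(6)=2, deg(7)=1)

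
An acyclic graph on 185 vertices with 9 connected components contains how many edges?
176 (Each of the 9 component trees on V_i vertices has V_i - 1 edges; summing gives V - C = 185 - 9 = 176)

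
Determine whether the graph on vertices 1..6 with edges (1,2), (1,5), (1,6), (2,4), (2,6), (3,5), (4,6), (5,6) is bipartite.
No (odd cycle of length 3: 2 -> 1 -> 6 -> 2)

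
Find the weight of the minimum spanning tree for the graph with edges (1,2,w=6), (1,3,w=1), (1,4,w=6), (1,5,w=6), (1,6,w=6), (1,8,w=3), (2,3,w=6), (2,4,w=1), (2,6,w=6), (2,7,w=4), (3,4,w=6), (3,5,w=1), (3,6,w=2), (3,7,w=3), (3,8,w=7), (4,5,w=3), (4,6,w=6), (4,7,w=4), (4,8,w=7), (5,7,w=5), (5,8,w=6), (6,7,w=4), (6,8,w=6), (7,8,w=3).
14 (MST edges: (1,3,w=1), (1,8,w=3), (2,4,w=1), (3,5,w=1), (3,6,w=2), (3,7,w=3), (4,5,w=3); sum of weights 1 + 3 + 1 + 1 + 2 + 3 + 3 = 14)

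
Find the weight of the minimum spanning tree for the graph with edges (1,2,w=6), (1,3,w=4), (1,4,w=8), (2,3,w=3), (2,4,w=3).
10 (MST edges: (1,3,w=4), (2,3,w=3), (2,4,w=3); sum of weights 4 + 3 + 3 = 10)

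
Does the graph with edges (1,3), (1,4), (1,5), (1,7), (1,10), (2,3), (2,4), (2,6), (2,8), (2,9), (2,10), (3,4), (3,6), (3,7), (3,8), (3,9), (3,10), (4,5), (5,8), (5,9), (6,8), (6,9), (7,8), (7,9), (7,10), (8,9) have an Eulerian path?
Yes (the graph is connected and exactly 2 vertices have odd degree: {1, 7}; any Eulerian path must start and end at those)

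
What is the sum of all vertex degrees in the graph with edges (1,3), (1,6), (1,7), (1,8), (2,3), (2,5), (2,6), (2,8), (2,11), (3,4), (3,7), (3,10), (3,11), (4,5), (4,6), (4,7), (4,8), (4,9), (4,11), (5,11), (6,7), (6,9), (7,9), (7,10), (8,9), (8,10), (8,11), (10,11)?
56 (handshake: sum of degrees = 2|E| = 2 x 28 = 56)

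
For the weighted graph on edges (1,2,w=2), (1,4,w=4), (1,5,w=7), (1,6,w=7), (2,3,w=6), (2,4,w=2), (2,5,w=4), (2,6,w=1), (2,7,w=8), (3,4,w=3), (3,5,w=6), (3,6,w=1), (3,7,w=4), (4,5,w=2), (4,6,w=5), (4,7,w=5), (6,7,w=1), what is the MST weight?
9 (MST edges: (1,2,w=2), (2,4,w=2), (2,6,w=1), (3,6,w=1), (4,5,w=2), (6,7,w=1); sum of weights 2 + 2 + 1 + 1 + 2 + 1 = 9)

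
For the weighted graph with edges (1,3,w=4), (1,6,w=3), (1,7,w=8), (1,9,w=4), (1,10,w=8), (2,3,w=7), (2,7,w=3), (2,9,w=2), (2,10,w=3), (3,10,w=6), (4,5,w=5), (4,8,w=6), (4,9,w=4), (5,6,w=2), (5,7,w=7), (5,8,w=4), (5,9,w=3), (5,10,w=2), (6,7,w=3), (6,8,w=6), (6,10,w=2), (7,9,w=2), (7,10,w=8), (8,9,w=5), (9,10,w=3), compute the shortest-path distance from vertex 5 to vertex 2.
5 (path: 5 -> 9 -> 2; weights 3 + 2 = 5)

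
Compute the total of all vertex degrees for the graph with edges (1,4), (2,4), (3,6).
6 (handshake: sum of degrees = 2|E| = 2 x 3 = 6)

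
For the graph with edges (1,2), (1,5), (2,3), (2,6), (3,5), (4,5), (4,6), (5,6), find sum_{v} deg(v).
16 (handshake: sum of degrees = 2|E| = 2 x 8 = 16)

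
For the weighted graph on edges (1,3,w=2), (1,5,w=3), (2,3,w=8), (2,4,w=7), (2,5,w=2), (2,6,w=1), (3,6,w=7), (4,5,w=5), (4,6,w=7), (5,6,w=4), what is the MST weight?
13 (MST edges: (1,3,w=2), (1,5,w=3), (2,5,w=2), (2,6,w=1), (4,5,w=5); sum of weights 2 + 3 + 2 + 1 + 5 = 13)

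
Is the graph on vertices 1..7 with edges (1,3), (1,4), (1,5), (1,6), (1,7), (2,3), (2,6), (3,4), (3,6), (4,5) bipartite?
No (odd cycle of length 3: 6 -> 1 -> 3 -> 6)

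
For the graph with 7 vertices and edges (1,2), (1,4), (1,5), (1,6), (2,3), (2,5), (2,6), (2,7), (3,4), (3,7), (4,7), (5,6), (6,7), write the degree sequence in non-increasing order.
[5, 4, 4, 4, 3, 3, 3] (degrees: deg(1)=4, deg(2)=5, deg(3)=3, deg(4)=3, deg(5)=3, deg(6)=4, deg(7)=4)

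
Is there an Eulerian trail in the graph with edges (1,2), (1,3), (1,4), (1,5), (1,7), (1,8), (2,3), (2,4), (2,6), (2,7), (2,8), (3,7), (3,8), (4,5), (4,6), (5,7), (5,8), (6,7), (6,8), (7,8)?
Yes — and in fact it has an Eulerian circuit (the graph is connected and all 8 vertices have even degree)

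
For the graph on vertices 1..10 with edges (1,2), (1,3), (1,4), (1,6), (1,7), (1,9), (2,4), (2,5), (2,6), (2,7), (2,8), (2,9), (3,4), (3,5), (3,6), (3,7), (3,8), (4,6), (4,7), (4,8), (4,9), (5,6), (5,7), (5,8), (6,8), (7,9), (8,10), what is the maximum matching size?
5 (matching: (1,6), (2,5), (3,7), (4,9), (8,10); upper bound floor(n/2) = floor(10/2) = 5)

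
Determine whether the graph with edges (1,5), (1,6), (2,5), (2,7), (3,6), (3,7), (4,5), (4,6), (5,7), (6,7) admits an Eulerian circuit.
Yes (the graph is connected and all 7 vertices have even degree)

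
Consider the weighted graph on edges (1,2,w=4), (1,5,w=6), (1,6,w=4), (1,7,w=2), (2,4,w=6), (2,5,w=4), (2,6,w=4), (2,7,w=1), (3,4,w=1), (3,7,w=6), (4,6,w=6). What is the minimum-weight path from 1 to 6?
4 (path: 1 -> 6; weights 4 = 4)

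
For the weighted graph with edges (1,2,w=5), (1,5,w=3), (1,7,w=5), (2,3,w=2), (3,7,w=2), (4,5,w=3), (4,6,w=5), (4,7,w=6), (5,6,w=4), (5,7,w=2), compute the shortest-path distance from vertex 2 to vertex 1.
5 (path: 2 -> 1; weights 5 = 5)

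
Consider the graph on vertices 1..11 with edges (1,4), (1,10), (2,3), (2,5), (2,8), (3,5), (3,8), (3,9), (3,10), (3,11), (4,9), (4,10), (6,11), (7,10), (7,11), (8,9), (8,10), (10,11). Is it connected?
Yes (BFS from 1 visits [1, 4, 10, 9, 3, 7, 8, 11, 2, 5, 6] — all 11 vertices reached)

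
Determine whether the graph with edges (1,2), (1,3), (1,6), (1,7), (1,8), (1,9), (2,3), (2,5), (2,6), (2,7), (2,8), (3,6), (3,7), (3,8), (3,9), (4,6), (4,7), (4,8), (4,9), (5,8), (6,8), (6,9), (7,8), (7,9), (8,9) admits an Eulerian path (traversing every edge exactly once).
Yes — and in fact it has an Eulerian circuit (the graph is connected and all 9 vertices have even degree)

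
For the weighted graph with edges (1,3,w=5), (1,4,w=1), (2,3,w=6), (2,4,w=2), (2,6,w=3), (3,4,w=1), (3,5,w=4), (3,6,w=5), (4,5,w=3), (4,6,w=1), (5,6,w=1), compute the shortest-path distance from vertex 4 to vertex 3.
1 (path: 4 -> 3; weights 1 = 1)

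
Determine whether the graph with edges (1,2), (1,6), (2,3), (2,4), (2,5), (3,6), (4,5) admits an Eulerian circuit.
Yes (the graph is connected and all 6 vertices have even degree)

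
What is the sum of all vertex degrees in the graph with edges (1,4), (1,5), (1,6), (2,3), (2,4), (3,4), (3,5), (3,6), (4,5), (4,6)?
20 (handshake: sum of degrees = 2|E| = 2 x 10 = 20)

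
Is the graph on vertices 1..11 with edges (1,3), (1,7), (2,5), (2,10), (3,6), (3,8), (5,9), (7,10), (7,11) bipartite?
Yes. Partition: {1, 4, 5, 6, 8, 10, 11}, {2, 3, 7, 9}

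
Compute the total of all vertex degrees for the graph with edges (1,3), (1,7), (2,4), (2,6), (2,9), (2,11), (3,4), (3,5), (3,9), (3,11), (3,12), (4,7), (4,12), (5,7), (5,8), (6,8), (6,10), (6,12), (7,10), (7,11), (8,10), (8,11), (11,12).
46 (handshake: sum of degrees = 2|E| = 2 x 23 = 46)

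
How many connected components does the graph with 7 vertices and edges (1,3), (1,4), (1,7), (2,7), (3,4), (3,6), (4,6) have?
2 (components: {1, 2, 3, 4, 6, 7}, {5})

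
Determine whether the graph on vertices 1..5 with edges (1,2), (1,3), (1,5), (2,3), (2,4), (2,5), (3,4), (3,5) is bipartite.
No (odd cycle of length 3: 5 -> 1 -> 2 -> 5)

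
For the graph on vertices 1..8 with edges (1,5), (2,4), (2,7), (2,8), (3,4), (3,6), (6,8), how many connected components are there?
2 (components: {1, 5}, {2, 3, 4, 6, 7, 8})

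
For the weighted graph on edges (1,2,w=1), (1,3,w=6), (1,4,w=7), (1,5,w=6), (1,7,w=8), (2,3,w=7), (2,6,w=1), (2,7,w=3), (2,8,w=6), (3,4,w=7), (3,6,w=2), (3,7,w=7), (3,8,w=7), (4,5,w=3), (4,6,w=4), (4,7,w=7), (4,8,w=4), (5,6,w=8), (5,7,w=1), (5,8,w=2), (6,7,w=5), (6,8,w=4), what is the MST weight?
13 (MST edges: (1,2,w=1), (2,6,w=1), (2,7,w=3), (3,6,w=2), (4,5,w=3), (5,7,w=1), (5,8,w=2); sum of weights 1 + 1 + 3 + 2 + 3 + 1 + 2 = 13)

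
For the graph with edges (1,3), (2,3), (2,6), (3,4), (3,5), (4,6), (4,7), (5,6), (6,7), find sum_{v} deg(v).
18 (handshake: sum of degrees = 2|E| = 2 x 9 = 18)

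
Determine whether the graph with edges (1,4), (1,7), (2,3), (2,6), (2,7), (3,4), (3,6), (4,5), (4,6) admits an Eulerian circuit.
No (4 vertices have odd degree: {2, 3, 5, 6}; Eulerian circuit requires 0)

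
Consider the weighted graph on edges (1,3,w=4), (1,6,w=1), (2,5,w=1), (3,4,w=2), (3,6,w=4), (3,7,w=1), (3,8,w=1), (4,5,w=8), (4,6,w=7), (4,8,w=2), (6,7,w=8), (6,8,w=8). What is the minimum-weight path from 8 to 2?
11 (path: 8 -> 4 -> 5 -> 2; weights 2 + 8 + 1 = 11)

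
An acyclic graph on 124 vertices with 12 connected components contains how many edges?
112 (Each of the 12 component trees on V_i vertices has V_i - 1 edges; summing gives V - C = 124 - 12 = 112)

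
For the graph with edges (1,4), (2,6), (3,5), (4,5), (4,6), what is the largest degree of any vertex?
3 (attained at vertex 4)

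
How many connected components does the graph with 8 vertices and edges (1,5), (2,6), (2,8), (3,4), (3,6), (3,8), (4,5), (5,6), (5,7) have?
1 (components: {1, 2, 3, 4, 5, 6, 7, 8})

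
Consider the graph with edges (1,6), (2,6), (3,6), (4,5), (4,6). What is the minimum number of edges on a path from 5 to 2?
3 (path: 5 -> 4 -> 6 -> 2, 3 edges)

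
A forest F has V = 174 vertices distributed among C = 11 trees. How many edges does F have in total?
163 (Each of the 11 component trees on V_i vertices has V_i - 1 edges; summing gives V - C = 174 - 11 = 163)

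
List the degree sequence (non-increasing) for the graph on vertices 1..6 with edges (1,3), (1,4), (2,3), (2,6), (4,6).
[2, 2, 2, 2, 2, 0] (degrees: deg(1)=2, deg(2)=2, deg(3)=2, deg(4)=2, deg(5)=0, deg(6)=2)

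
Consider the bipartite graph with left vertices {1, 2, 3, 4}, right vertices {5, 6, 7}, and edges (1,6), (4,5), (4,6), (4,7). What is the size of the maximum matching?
2 (matching: (1,6), (4,7); upper bound min(|L|,|R|) = min(4,3) = 3)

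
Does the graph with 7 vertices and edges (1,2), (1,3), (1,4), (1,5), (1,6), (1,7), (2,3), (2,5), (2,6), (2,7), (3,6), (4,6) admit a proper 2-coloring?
No (odd cycle of length 3: 5 -> 1 -> 2 -> 5)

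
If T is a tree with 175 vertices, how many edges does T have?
174 (A tree on V vertices has V - 1 edges, so 175 - 1 = 174)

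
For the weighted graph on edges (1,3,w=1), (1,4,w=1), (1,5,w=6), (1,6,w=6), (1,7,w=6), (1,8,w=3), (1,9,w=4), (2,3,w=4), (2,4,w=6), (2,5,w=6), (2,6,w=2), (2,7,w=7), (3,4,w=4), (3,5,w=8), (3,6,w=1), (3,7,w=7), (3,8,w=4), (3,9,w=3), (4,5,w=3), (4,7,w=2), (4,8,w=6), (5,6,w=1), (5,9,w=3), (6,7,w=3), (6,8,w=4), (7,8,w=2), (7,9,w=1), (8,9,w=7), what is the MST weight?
11 (MST edges: (1,3,w=1), (1,4,w=1), (2,6,w=2), (3,6,w=1), (4,7,w=2), (5,6,w=1), (7,8,w=2), (7,9,w=1); sum of weights 1 + 1 + 2 + 1 + 2 + 1 + 2 + 1 = 11)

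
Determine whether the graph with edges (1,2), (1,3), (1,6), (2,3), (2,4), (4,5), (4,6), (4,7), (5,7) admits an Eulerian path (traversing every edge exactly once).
Yes (the graph is connected and exactly 2 vertices have odd degree: {1, 2}; any Eulerian path must start and end at those)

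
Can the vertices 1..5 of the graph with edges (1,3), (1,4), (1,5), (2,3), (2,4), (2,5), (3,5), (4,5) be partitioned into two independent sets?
No (odd cycle of length 3: 4 -> 1 -> 5 -> 4)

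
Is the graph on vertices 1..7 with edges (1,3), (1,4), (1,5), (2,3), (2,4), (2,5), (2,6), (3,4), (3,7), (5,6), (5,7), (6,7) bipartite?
No (odd cycle of length 3: 3 -> 1 -> 4 -> 3)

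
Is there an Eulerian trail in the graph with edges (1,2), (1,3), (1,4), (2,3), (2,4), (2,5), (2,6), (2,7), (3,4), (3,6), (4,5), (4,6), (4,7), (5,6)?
Yes (the graph is connected and exactly 2 vertices have odd degree: {1, 5}; any Eulerian path must start and end at those)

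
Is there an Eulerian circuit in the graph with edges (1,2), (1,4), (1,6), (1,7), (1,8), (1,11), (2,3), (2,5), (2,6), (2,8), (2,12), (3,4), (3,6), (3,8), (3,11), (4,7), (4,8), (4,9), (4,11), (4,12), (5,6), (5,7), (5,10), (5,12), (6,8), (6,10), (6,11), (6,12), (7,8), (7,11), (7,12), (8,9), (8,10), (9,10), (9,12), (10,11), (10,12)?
No (4 vertices have odd degree: {3, 4, 5, 12}; Eulerian circuit requires 0)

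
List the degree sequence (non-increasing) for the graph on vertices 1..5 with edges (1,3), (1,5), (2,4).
[2, 1, 1, 1, 1] (degrees: deg(1)=2, deg(2)=1, deg(3)=1, deg(4)=1, deg(5)=1)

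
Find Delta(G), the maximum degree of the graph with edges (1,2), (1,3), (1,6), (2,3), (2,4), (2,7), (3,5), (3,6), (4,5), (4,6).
4 (attained at vertices 2, 3)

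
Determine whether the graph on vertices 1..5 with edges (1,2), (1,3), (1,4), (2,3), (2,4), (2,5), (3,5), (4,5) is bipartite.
No (odd cycle of length 3: 2 -> 1 -> 3 -> 2)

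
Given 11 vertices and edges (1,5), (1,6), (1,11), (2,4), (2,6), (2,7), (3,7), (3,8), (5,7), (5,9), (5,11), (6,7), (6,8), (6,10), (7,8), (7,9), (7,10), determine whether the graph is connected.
Yes (BFS from 1 visits [1, 5, 6, 11, 7, 9, 2, 8, 10, 3, 4] — all 11 vertices reached)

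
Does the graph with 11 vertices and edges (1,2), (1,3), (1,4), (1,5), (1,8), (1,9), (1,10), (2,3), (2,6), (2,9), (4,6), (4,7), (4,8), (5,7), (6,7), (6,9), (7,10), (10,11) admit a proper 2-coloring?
No (odd cycle of length 3: 3 -> 1 -> 2 -> 3)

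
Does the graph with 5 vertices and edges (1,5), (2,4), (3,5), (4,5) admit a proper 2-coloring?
Yes. Partition: {1, 3, 4}, {2, 5}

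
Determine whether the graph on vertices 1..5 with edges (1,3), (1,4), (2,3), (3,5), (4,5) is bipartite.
Yes. Partition: {1, 2, 5}, {3, 4}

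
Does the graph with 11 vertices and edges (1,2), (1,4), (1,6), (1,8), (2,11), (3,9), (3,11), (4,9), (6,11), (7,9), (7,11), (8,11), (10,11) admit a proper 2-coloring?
Yes. Partition: {1, 5, 9, 11}, {2, 3, 4, 6, 7, 8, 10}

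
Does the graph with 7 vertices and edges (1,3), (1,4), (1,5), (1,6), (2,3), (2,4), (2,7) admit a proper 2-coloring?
Yes. Partition: {1, 2}, {3, 4, 5, 6, 7}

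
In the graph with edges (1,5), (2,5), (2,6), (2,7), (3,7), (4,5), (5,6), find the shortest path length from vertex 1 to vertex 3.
4 (path: 1 -> 5 -> 2 -> 7 -> 3, 4 edges)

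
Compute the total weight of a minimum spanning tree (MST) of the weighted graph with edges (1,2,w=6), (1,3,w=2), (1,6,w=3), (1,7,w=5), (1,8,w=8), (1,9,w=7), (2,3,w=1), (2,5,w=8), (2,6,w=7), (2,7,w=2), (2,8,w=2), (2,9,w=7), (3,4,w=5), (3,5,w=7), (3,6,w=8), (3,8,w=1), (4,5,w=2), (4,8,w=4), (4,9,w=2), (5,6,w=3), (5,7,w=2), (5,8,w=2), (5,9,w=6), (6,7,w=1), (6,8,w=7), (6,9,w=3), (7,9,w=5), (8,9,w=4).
13 (MST edges: (1,3,w=2), (2,3,w=1), (2,7,w=2), (3,8,w=1), (4,5,w=2), (4,9,w=2), (5,7,w=2), (6,7,w=1); sum of weights 2 + 1 + 2 + 1 + 2 + 2 + 2 + 1 = 13)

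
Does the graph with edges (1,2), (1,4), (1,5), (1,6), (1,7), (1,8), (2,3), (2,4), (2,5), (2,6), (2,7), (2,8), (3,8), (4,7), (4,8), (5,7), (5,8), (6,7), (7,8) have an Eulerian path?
Yes (the graph is connected and exactly 2 vertices have odd degree: {2, 6}; any Eulerian path must start and end at those)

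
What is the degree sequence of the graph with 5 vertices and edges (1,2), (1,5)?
[2, 1, 1, 0, 0] (degrees: deg(1)=2, deg(2)=1, deg(3)=0, deg(4)=0, deg(5)=1)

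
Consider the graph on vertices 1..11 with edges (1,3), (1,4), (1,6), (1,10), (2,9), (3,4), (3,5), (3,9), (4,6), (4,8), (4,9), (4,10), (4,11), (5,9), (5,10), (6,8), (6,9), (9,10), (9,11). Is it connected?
No, it has 2 components: {1, 2, 3, 4, 5, 6, 8, 9, 10, 11}, {7}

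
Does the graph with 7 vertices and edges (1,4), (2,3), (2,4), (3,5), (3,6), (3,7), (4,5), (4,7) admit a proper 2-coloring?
Yes. Partition: {1, 2, 5, 6, 7}, {3, 4}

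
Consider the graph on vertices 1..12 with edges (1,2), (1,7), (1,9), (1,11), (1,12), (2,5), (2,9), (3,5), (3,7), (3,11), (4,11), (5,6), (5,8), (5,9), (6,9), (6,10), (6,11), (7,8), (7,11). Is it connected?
Yes (BFS from 1 visits [1, 2, 7, 9, 11, 12, 5, 3, 8, 6, 4, 10] — all 12 vertices reached)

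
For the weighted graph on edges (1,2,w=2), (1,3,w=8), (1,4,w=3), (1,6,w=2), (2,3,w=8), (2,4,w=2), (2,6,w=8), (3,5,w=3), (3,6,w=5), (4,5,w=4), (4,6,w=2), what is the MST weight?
13 (MST edges: (1,2,w=2), (1,6,w=2), (2,4,w=2), (3,5,w=3), (4,5,w=4); sum of weights 2 + 2 + 2 + 3 + 4 = 13)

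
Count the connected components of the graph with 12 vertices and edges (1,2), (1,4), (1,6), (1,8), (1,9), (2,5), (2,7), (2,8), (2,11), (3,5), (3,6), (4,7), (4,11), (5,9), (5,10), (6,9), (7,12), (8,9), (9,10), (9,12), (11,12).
1 (components: {1, 2, 3, 4, 5, 6, 7, 8, 9, 10, 11, 12})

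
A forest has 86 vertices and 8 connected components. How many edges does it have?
78 (Each of the 8 component trees on V_i vertices has V_i - 1 edges; summing gives V - C = 86 - 8 = 78)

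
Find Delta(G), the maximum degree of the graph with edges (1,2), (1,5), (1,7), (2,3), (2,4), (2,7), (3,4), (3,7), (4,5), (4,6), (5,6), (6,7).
4 (attained at vertices 2, 4, 7)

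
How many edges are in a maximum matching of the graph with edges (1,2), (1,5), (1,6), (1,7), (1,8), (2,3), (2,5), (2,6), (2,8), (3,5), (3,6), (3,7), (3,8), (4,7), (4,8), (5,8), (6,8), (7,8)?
4 (matching: (1,2), (3,6), (4,7), (5,8); upper bound floor(n/2) = floor(8/2) = 4)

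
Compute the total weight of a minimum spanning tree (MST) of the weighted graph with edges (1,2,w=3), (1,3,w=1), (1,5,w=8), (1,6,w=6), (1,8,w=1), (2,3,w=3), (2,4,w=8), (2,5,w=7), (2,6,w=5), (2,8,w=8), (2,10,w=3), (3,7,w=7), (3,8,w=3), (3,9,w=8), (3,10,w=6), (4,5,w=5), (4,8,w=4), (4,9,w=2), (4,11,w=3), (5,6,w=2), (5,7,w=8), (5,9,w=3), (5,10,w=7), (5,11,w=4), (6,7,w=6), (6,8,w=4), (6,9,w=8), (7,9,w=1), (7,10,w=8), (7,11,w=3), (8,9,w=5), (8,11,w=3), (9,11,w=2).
21 (MST edges: (1,2,w=3), (1,3,w=1), (1,8,w=1), (2,10,w=3), (4,9,w=2), (5,6,w=2), (5,9,w=3), (7,9,w=1), (8,11,w=3), (9,11,w=2); sum of weights 3 + 1 + 1 + 3 + 2 + 2 + 3 + 1 + 3 + 2 = 21)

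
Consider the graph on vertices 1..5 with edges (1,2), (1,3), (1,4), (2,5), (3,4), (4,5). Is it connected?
Yes (BFS from 1 visits [1, 2, 3, 4, 5] — all 5 vertices reached)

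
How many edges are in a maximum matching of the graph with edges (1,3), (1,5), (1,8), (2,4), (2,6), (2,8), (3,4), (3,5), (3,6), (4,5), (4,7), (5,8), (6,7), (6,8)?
4 (matching: (1,8), (2,4), (3,5), (6,7); upper bound floor(n/2) = floor(8/2) = 4)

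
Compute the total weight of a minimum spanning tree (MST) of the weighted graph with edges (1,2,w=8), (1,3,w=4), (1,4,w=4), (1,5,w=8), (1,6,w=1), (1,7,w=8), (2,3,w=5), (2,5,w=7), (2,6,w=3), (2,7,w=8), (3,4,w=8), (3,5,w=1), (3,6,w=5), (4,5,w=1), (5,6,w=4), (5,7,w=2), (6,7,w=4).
12 (MST edges: (1,3,w=4), (1,6,w=1), (2,6,w=3), (3,5,w=1), (4,5,w=1), (5,7,w=2); sum of weights 4 + 1 + 3 + 1 + 1 + 2 = 12)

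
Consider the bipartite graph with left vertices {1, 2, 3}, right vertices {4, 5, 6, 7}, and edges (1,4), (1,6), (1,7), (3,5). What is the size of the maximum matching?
2 (matching: (1,7), (3,5); upper bound min(|L|,|R|) = min(3,4) = 3)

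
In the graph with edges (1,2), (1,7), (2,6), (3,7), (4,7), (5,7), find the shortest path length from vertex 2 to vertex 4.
3 (path: 2 -> 1 -> 7 -> 4, 3 edges)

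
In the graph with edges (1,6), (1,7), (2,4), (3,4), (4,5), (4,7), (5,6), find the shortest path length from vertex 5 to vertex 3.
2 (path: 5 -> 4 -> 3, 2 edges)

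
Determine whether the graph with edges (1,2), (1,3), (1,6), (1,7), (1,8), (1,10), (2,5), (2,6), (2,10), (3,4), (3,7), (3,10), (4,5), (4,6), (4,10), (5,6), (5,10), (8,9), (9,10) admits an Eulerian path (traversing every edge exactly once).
Yes — and in fact it has an Eulerian circuit (the graph is connected and all 10 vertices have even degree)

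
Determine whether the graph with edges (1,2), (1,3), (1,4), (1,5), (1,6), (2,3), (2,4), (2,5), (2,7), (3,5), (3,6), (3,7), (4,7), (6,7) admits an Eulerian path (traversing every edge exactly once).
No (6 vertices have odd degree: {1, 2, 3, 4, 5, 6}; Eulerian path requires 0 or 2)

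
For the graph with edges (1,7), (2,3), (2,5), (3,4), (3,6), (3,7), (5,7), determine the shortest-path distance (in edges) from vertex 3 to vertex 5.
2 (path: 3 -> 7 -> 5, 2 edges)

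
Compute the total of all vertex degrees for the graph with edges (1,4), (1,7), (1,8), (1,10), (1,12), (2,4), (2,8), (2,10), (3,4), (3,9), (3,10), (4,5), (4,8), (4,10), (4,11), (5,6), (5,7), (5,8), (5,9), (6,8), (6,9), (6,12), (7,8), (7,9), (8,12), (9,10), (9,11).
54 (handshake: sum of degrees = 2|E| = 2 x 27 = 54)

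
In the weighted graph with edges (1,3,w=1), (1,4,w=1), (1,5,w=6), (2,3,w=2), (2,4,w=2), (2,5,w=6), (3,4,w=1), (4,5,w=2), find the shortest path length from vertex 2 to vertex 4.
2 (path: 2 -> 4; weights 2 = 2)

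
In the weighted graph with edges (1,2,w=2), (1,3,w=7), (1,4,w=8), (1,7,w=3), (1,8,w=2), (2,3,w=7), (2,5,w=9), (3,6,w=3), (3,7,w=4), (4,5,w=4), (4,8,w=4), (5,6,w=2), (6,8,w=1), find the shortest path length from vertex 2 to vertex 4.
8 (path: 2 -> 1 -> 8 -> 4; weights 2 + 2 + 4 = 8)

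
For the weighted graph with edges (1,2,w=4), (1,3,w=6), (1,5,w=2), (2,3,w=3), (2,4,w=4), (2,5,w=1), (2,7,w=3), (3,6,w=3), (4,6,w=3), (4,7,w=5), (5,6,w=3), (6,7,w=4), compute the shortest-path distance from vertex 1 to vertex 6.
5 (path: 1 -> 5 -> 6; weights 2 + 3 = 5)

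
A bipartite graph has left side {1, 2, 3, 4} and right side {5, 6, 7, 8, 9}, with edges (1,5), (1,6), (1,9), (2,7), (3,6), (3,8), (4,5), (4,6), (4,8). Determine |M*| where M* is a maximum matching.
4 (matching: (1,9), (2,7), (3,8), (4,6); upper bound min(|L|,|R|) = min(4,5) = 4)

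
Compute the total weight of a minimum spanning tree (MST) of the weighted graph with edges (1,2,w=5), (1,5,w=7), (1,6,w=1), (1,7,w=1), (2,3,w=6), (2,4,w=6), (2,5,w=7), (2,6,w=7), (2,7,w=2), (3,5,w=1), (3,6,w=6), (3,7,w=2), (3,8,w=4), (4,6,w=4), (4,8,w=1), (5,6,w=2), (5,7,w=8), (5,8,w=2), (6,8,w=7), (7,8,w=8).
10 (MST edges: (1,6,w=1), (1,7,w=1), (2,7,w=2), (3,5,w=1), (3,7,w=2), (4,8,w=1), (5,8,w=2); sum of weights 1 + 1 + 2 + 1 + 2 + 1 + 2 = 10)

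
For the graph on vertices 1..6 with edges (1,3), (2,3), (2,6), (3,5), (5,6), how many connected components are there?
2 (components: {1, 2, 3, 5, 6}, {4})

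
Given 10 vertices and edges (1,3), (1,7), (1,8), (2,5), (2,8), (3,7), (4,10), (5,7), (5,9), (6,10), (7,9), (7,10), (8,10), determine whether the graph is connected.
Yes (BFS from 1 visits [1, 3, 7, 8, 5, 9, 10, 2, 4, 6] — all 10 vertices reached)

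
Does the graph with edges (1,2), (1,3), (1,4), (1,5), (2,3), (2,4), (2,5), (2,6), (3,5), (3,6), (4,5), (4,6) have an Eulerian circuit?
No (2 vertices have odd degree: {2, 6}; Eulerian circuit requires 0)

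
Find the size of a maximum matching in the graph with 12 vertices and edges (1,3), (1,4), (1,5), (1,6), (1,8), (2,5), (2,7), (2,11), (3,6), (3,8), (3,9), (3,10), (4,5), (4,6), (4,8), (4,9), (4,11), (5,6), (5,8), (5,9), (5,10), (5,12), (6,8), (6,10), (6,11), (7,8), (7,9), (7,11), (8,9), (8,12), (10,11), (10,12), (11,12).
6 (matching: (1,6), (2,7), (3,10), (4,5), (8,9), (11,12); upper bound floor(n/2) = floor(12/2) = 6)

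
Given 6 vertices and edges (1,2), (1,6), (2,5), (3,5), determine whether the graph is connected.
No, it has 2 components: {1, 2, 3, 5, 6}, {4}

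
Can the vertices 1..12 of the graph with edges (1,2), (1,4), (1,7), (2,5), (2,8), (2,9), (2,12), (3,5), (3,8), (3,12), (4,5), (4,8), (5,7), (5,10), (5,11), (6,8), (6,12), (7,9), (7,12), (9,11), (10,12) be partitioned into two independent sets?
Yes. Partition: {1, 5, 8, 9, 12}, {2, 3, 4, 6, 7, 10, 11}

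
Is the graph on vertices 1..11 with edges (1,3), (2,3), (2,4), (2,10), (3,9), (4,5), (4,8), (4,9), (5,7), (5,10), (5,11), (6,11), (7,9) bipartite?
Yes. Partition: {1, 2, 5, 6, 8, 9}, {3, 4, 7, 10, 11}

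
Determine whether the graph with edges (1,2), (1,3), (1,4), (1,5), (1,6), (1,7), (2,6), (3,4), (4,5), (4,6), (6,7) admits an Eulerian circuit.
Yes (the graph is connected and all 7 vertices have even degree)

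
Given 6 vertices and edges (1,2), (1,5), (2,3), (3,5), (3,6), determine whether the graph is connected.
No, it has 2 components: {1, 2, 3, 5, 6}, {4}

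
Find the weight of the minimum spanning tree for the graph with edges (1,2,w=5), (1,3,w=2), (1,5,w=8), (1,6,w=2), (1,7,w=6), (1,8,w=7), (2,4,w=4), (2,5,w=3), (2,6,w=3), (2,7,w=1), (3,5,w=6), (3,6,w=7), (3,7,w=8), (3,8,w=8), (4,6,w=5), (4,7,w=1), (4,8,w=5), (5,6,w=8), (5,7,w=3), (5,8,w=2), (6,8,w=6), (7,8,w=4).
14 (MST edges: (1,3,w=2), (1,6,w=2), (2,5,w=3), (2,6,w=3), (2,7,w=1), (4,7,w=1), (5,8,w=2); sum of weights 2 + 2 + 3 + 3 + 1 + 1 + 2 = 14)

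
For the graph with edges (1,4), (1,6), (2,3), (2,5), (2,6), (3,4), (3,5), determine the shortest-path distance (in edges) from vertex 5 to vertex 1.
3 (path: 5 -> 3 -> 4 -> 1, 3 edges)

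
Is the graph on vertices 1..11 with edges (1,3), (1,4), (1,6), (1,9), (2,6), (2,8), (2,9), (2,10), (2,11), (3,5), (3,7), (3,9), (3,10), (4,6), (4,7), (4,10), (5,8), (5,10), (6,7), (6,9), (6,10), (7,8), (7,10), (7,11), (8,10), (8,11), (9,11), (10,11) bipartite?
No (odd cycle of length 3: 3 -> 1 -> 9 -> 3)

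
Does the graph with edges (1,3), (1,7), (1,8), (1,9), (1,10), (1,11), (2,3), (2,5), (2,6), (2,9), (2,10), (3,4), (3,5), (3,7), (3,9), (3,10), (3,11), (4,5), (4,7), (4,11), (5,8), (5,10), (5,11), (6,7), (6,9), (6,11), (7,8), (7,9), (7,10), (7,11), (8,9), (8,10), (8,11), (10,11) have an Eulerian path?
Yes (the graph is connected and exactly 2 vertices have odd degree: {2, 10}; any Eulerian path must start and end at those)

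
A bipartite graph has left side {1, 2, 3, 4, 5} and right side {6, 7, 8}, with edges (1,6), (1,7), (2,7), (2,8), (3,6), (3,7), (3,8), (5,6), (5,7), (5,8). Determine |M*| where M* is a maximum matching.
3 (matching: (1,7), (2,8), (3,6); upper bound min(|L|,|R|) = min(5,3) = 3)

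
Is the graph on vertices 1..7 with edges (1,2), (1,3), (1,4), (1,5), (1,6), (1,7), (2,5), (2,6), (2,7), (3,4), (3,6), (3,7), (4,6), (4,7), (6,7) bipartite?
No (odd cycle of length 3: 3 -> 1 -> 4 -> 3)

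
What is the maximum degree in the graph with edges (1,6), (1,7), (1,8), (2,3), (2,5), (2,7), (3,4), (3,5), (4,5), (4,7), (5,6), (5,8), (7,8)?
5 (attained at vertex 5)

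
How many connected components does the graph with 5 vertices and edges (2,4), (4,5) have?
3 (components: {1}, {2, 4, 5}, {3})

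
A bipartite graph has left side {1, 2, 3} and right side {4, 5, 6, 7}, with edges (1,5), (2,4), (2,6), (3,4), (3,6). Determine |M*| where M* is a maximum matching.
3 (matching: (1,5), (2,6), (3,4); upper bound min(|L|,|R|) = min(3,4) = 3)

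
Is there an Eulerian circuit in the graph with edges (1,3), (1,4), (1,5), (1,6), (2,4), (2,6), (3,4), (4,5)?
Yes (the graph is connected and all 6 vertices have even degree)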